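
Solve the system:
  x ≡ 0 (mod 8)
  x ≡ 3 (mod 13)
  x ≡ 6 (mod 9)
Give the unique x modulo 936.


Moduli 8, 13, 9 are pairwise coprime; by CRT there is a unique solution modulo M = 8 · 13 · 9 = 936.
Solve pairwise, accumulating the modulus:
  Start with x ≡ 0 (mod 8).
  Combine with x ≡ 3 (mod 13): since gcd(8, 13) = 1, we get a unique residue mod 104.
    Write x = 0 + 8·t and substitute into x ≡ 3 (mod 13): 8·t ≡ 3 − 0 = 3 (mod 13).
    The inverse of 8 mod 13 is 5 (since 8·5 = 40 = 3·13 + 1), so t ≡ 5·3 = 15 ≡ 2 (mod 13).
    Then x = 0 + 8·2 = 16, valid modulo lcm(8, 13) = 104: x ≡ 16 (mod 104).
  Combine with x ≡ 6 (mod 9): since gcd(104, 9) = 1, we get a unique residue mod 936.
    Write x = 16 + 104·t and substitute into x ≡ 6 (mod 9): 104·t ≡ 6 − 16 = -10 (mod 9).
    Reduce coefficients mod 9: 5·t ≡ 8 (mod 9).
    The inverse of 5 mod 9 is 2 (since 5·2 = 10 = 1·9 + 1), so t ≡ 2·8 = 16 ≡ 7 (mod 9).
    Then x = 16 + 104·7 = 744, valid modulo lcm(104, 9) = 936: x ≡ 744 (mod 936).
Verify: 744 mod 8 = 0 ✓, 744 mod 13 = 3 ✓, 744 mod 9 = 6 ✓.

x ≡ 744 (mod 936).


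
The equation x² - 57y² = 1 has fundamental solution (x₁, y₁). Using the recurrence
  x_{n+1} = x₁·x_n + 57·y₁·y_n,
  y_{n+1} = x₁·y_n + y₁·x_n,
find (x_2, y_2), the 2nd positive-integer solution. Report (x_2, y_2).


Step 1: Find the fundamental solution (x₁, y₁) of x² - 57y² = 1.
  Expand √57 as a continued fraction. a₀ = ⌊√57⌋ = 7; iterate m_{k+1} = d_k·a_k − m_k, d_{k+1} = (57 − m_{k+1}²)/d_k, a_{k+1} = ⌊(a₀ + m_{k+1})/d_{k+1}⌋ (starting m₀ = 0, d₀ = 1), with convergents p_k = a_k·p_{k-1} + p_{k-2}, q_k = a_k·q_{k-1} + q_{k-2} (p₋₁ = 1, q₋₁ = 0):
  k = 0: a₀ = 7; p₀/q₀ = 7/1; p₀² − 57·q₀² = 49 − 57 = -8.
  k = 1: m = 7, d = 8, a = ⌊(7 + 7)/8⌋ = 1; p/q = (1·7 + 1)/(1·1 + 0) = 8/1; p² − 57·q² = 64 − 57 = 7.
  k = 2: m = 1, d = 7, a = ⌊(7 + 1)/7⌋ = 1; p/q = (1·8 + 7)/(1·1 + 1) = 15/2; p² − 57·q² = 225 − 228 = -3.
  k = 3: m = 6, d = 3, a = ⌊(7 + 6)/3⌋ = 4; p/q = (4·15 + 8)/(4·2 + 1) = 68/9; p² − 57·q² = 4624 − 4617 = 7.
  k = 4: m = 6, d = 7, a = ⌊(7 + 6)/7⌋ = 1; p/q = (1·68 + 15)/(1·9 + 2) = 83/11; p² − 57·q² = 6889 − 6897 = -8.
  k = 5: m = 1, d = 8, a = ⌊(7 + 1)/8⌋ = 1; p/q = (1·83 + 68)/(1·11 + 9) = 151/20; p² − 57·q² = 22801 − 22800 = 1.
  The first convergent with p² − 57·q² = 1 gives the fundamental solution (x₁, y₁) = (151, 20).
Step 2: Apply the recurrence (x_{n+1}, y_{n+1}) = (x₁x_n + 57y₁y_n, x₁y_n + y₁x_n) repeatedly.
  From (x_1, y_1) = (151, 20): x_2 = 151·151 + 57·20·20 = 45601; y_2 = 151·20 + 20·151 = 6040.
Step 3: Verify x_2² - 57·y_2² = 2079451201 - 2079451200 = 1 (should be 1). ✓

(x_1, y_1) = (151, 20); (x_2, y_2) = (45601, 6040).


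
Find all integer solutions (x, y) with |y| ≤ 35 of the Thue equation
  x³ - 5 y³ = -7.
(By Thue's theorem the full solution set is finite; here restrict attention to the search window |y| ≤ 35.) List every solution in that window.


The equation is x³ - 5y³ = -7. For fixed y, x³ = 5·y³ − 7, so a solution requires the RHS to be a perfect cube.
Strategy: iterate y from -35 to 35, compute RHS = 5·y³ − 7, and check whether it is a (positive or negative) perfect cube.
Check small values of y:
  y = 0: RHS = -7 is not a perfect cube.
  y = 1: RHS = -2 is not a perfect cube.
  y = -1: RHS = -12 is not a perfect cube.
  y = 2: RHS = 33 is not a perfect cube.
  y = -2: RHS = -47 is not a perfect cube.
  y = 3: RHS = 128 is not a perfect cube.
  y = -3: RHS = -142 is not a perfect cube.
Continuing the search up to |y| = 35 finds no solutions either.
No (x, y) in the scanned range satisfies the equation.

No integer solutions with |y| ≤ 35.


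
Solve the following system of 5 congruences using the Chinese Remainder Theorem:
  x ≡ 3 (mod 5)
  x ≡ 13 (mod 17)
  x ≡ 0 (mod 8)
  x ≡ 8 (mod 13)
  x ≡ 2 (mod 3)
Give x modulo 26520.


Product of moduli M = 5 · 17 · 8 · 13 · 3 = 26520.
Merge one congruence at a time:
  Start: x ≡ 3 (mod 5).
  Combine with x ≡ 13 (mod 17); new modulus lcm = 85.
    Write x = 3 + 5·t and substitute into x ≡ 13 (mod 17): 5·t ≡ 13 − 3 = 10 (mod 17).
    The inverse of 5 mod 17 is 7 (since 5·7 = 35 = 2·17 + 1), so t ≡ 7·10 = 70 ≡ 2 (mod 17).
    Then x = 3 + 5·2 = 13, valid modulo lcm(5, 17) = 85: x ≡ 13 (mod 85).
  Combine with x ≡ 0 (mod 8); new modulus lcm = 680.
    Write x = 13 + 85·t and substitute into x ≡ 0 (mod 8): 85·t ≡ 0 − 13 = -13 (mod 8).
    Reduce coefficients mod 8: 5·t ≡ 3 (mod 8).
    The inverse of 5 mod 8 is 5 (since 5·5 = 25 = 3·8 + 1), so t ≡ 5·3 = 15 ≡ 7 (mod 8).
    Then x = 13 + 85·7 = 608, valid modulo lcm(85, 8) = 680: x ≡ 608 (mod 680).
  Combine with x ≡ 8 (mod 13); new modulus lcm = 8840.
    Write x = 608 + 680·t and substitute into x ≡ 8 (mod 13): 680·t ≡ 8 − 608 = -600 (mod 13).
    Reduce coefficients mod 13: 4·t ≡ 11 (mod 13).
    The inverse of 4 mod 13 is 10 (since 4·10 = 40 = 3·13 + 1), so t ≡ 10·11 = 110 ≡ 6 (mod 13).
    Then x = 608 + 680·6 = 4688, valid modulo lcm(680, 13) = 8840: x ≡ 4688 (mod 8840).
  Combine with x ≡ 2 (mod 3); new modulus lcm = 26520.
    Write x = 4688 + 8840·t and substitute into x ≡ 2 (mod 3): 8840·t ≡ 2 − 4688 = -4686 (mod 3).
    Reduce coefficients mod 3: 2·t ≡ 0 (mod 3).
    The inverse of 2 mod 3 is 2 (since 2·2 = 4 = 1·3 + 1), so t ≡ 2·0 = 0 ≡ 0 (mod 3).
    Then x = 4688 + 8840·0 = 4688, valid modulo lcm(8840, 3) = 26520: x ≡ 4688 (mod 26520).
Verify against each original: 4688 mod 5 = 3, 4688 mod 17 = 13, 4688 mod 8 = 0, 4688 mod 13 = 8, 4688 mod 3 = 2.

x ≡ 4688 (mod 26520).


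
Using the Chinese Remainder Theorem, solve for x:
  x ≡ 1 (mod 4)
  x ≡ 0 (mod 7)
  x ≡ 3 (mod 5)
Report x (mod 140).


Moduli 4, 7, 5 are pairwise coprime; by CRT there is a unique solution modulo M = 4 · 7 · 5 = 140.
Solve pairwise, accumulating the modulus:
  Start with x ≡ 1 (mod 4).
  Combine with x ≡ 0 (mod 7): since gcd(4, 7) = 1, we get a unique residue mod 28.
    Write x = 1 + 4·t and substitute into x ≡ 0 (mod 7): 4·t ≡ 0 − 1 = -1 (mod 7).
    Reduce coefficients mod 7: 4·t ≡ 6 (mod 7).
    The inverse of 4 mod 7 is 2 (since 4·2 = 8 = 1·7 + 1), so t ≡ 2·6 = 12 ≡ 5 (mod 7).
    Then x = 1 + 4·5 = 21, valid modulo lcm(4, 7) = 28: x ≡ 21 (mod 28).
  Combine with x ≡ 3 (mod 5): since gcd(28, 5) = 1, we get a unique residue mod 140.
    Write x = 21 + 28·t and substitute into x ≡ 3 (mod 5): 28·t ≡ 3 − 21 = -18 (mod 5).
    Reduce coefficients mod 5: 3·t ≡ 2 (mod 5).
    The inverse of 3 mod 5 is 2 (since 3·2 = 6 = 1·5 + 1), so t ≡ 2·2 = 4 ≡ 4 (mod 5).
    Then x = 21 + 28·4 = 133, valid modulo lcm(28, 5) = 140: x ≡ 133 (mod 140).
Verify: 133 mod 4 = 1 ✓, 133 mod 7 = 0 ✓, 133 mod 5 = 3 ✓.

x ≡ 133 (mod 140).


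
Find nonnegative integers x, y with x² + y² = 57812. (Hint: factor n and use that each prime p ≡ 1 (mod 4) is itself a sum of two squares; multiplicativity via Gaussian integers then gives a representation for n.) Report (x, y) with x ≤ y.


Step 1: Factor n = 57812 = 2^2 · 97 · 149.
Step 2: Check the mod-4 condition on each prime factor: 2 = 2 (special); 97 ≡ 1 (mod 4), exponent 1; 149 ≡ 1 (mod 4), exponent 1.
All primes ≡ 3 (mod 4) appear to even exponent (or don't appear), so by the two-squares theorem n IS expressible as a sum of two squares.
Step 3: Build a representation. Group n = k² · m with k = 2 and m = 97 · 149 = 14453 (a product of primes ≡ 1 (mod 4)); a representation of m scales to one of n via (k·x)² + (k·y)² = k²(x² + y²). Each prime p ≡ 1 (mod 4) is itself a sum of two squares; find a² by testing p − a² for a perfect square:
  97: 97 − 1² = 96, 97 − 2² = 93, 97 − 3² = 88, 97 − 4² = 81 = 9² ⇒ 97 = 4² + 9².
  149: 149 − 1² = 148, 149 − 2² = 145, 149 − 3² = 140, 149 − 4² = 133, 149 − 5² = 124, 149 − 6² = 113, 149 − 7² = 100 = 10² ⇒ 149 = 7² + 10².
  Combine using the Brahmagupta–Fibonacci identity (a² + b²)(c² + d²) = (ac − bd)² + (ad + bc)² = (ac + bd)² + (ad − bc)²:
  97 · 149 = 14453: from (4² + 9²)(7² + 10²), take (4·7 − 9·10, 4·10 + 9·7) = (28 − 90, 40 + 63) = (-62, 103); dropping signs (only squares matter) gives (62, 103); check 62² + 103² = 3844 + 10609 = 14453 ✓.
  Scale by k = 2: (2·62, 2·103) = (124, 206).
Step 4: Order so x ≤ y and verify: 124² + 206² = 15376 + 42436 = 57812 = n. ✓

n = 57812 = 124² + 206² (one valid representation with x ≤ y).


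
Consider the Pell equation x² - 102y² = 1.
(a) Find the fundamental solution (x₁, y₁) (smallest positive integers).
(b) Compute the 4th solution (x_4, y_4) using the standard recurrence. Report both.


Step 1: Find the fundamental solution (x₁, y₁) of x² - 102y² = 1.
  Expand √102 as a continued fraction. a₀ = ⌊√102⌋ = 10; iterate m_{k+1} = d_k·a_k − m_k, d_{k+1} = (102 − m_{k+1}²)/d_k, a_{k+1} = ⌊(a₀ + m_{k+1})/d_{k+1}⌋ (starting m₀ = 0, d₀ = 1), with convergents p_k = a_k·p_{k-1} + p_{k-2}, q_k = a_k·q_{k-1} + q_{k-2} (p₋₁ = 1, q₋₁ = 0):
  k = 0: a₀ = 10; p₀/q₀ = 10/1; p₀² − 102·q₀² = 100 − 102 = -2.
  k = 1: m = 10, d = 2, a = ⌊(10 + 10)/2⌋ = 10; p/q = (10·10 + 1)/(10·1 + 0) = 101/10; p² − 102·q² = 10201 − 10200 = 1.
  The first convergent with p² − 102·q² = 1 gives the fundamental solution (x₁, y₁) = (101, 10).
Step 2: Apply the recurrence (x_{n+1}, y_{n+1}) = (x₁x_n + 102y₁y_n, x₁y_n + y₁x_n) repeatedly.
  From (x_1, y_1) = (101, 10): x_2 = 101·101 + 102·10·10 = 20401; y_2 = 101·10 + 10·101 = 2020.
  From (x_2, y_2) = (20401, 2020): x_3 = 101·20401 + 102·10·2020 = 4120901; y_3 = 101·2020 + 10·20401 = 408030.
  From (x_3, y_3) = (4120901, 408030): x_4 = 101·4120901 + 102·10·408030 = 832401601; y_4 = 101·408030 + 10·4120901 = 82420040.
Step 3: Verify x_4² - 102·y_4² = 692892425347363201 - 692892425347363200 = 1 (should be 1). ✓

(x_1, y_1) = (101, 10); (x_4, y_4) = (832401601, 82420040).


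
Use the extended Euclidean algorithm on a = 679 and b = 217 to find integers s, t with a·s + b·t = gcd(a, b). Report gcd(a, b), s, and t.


Euclidean algorithm on (679, 217) — divide until remainder is 0:
  679 = 3 · 217 + 28
  217 = 7 · 28 + 21
  28 = 1 · 21 + 7
  21 = 3 · 7 + 0
gcd(679, 217) = 7.
Track Bezout coefficients alongside the remainders: start with r₀ = 679 = a·1 + b·0 (s = 1, t = 0) and r₁ = 217 = a·0 + b·1 (s = 0, t = 1); each new remainder r_{k+1} = r_{k-1} − q_k·r_k inherits s_{k+1} = s_{k-1} − q_k·s_k, t_{k+1} = t_{k-1} − q_k·t_k, so r_k = a·s_k + b·t_k at every step:
  q = 3: r = 28, s = 1 − 3·0 = 1, t = 0 − 3·1 = -3  (check: 679·1 + 217·(-3) = 28)
  q = 7: r = 21, s = 0 − 7·1 = -7, t = 1 − 7·(-3) = 22  (check: 679·(-7) + 217·22 = 21)
  q = 1: r = 7, s = 1 − 1·(-7) = 8, t = -3 − 1·22 = -25  (check: 679·8 + 217·(-25) = 7)
The row with r = 7 (the gcd) gives the Bezout coefficients s = 8, t = -25.
Result: 679 · (8) + 217 · (-25) = 7.

gcd(679, 217) = 7; s = 8, t = -25 (check: 679·8 + 217·(-25) = 7).


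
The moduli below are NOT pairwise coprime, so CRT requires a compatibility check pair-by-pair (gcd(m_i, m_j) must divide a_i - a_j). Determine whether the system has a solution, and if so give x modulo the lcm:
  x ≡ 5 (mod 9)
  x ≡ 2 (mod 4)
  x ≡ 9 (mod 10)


Moduli 9, 4, 10 are not pairwise coprime, so CRT works modulo lcm(m_i) when all pairwise compatibility conditions hold.
Pairwise compatibility: gcd(m_i, m_j) must divide a_i - a_j for every pair.
Merge one congruence at a time:
  Start: x ≡ 5 (mod 9).
  Combine with x ≡ 2 (mod 4): gcd(9, 4) = 1; 2 - 5 = -3, which IS divisible by 1, so compatible.
    Write x = 5 + 9·t and substitute into x ≡ 2 (mod 4): 9·t ≡ 2 − 5 = -3 (mod 4).
    Reduce coefficients mod 4: 1·t ≡ 1 (mod 4).
    So t ≡ 1 (mod 4).
    Then x = 5 + 9·1 = 14, valid modulo lcm(9, 4) = 36: x ≡ 14 (mod 36).
  Combine with x ≡ 9 (mod 10): gcd(36, 10) = 2, and 9 - 14 = -5 is NOT divisible by 2.
    ⇒ system is inconsistent (no integer solution).

No solution (the system is inconsistent).


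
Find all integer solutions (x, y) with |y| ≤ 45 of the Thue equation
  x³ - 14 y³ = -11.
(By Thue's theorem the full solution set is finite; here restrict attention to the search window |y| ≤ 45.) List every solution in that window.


The equation is x³ - 14y³ = -11. For fixed y, x³ = 14·y³ − 11, so a solution requires the RHS to be a perfect cube.
Strategy: iterate y from -45 to 45, compute RHS = 14·y³ − 11, and check whether it is a (positive or negative) perfect cube.
Check small values of y:
  y = 0: RHS = -11 is not a perfect cube.
  y = 1: RHS = 3 is not a perfect cube.
  y = -1: RHS = -25 is not a perfect cube.
  y = 2: RHS = 101 is not a perfect cube.
  y = -2: RHS = -123 is not a perfect cube.
  y = 3: RHS = 367 is not a perfect cube.
  y = -3: RHS = -389 is not a perfect cube.
Continuing the search up to |y| = 45 finds no solutions either.
No (x, y) in the scanned range satisfies the equation.

No integer solutions with |y| ≤ 45.


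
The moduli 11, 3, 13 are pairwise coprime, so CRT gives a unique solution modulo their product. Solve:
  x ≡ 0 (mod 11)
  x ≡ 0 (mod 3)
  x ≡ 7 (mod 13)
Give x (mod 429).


Moduli 11, 3, 13 are pairwise coprime; by CRT there is a unique solution modulo M = 11 · 3 · 13 = 429.
Solve pairwise, accumulating the modulus:
  Start with x ≡ 0 (mod 11).
  Combine with x ≡ 0 (mod 3): since gcd(11, 3) = 1, we get a unique residue mod 33.
    Write x = 0 + 11·t and substitute into x ≡ 0 (mod 3): 11·t ≡ 0 − 0 = 0 (mod 3).
    Reduce coefficients mod 3: 2·t ≡ 0 (mod 3).
    The inverse of 2 mod 3 is 2 (since 2·2 = 4 = 1·3 + 1), so t ≡ 2·0 = 0 ≡ 0 (mod 3).
    Then x = 0 + 11·0 = 0, valid modulo lcm(11, 3) = 33: x ≡ 0 (mod 33).
  Combine with x ≡ 7 (mod 13): since gcd(33, 13) = 1, we get a unique residue mod 429.
    Write x = 0 + 33·t and substitute into x ≡ 7 (mod 13): 33·t ≡ 7 − 0 = 7 (mod 13).
    Reduce coefficients mod 13: 7·t ≡ 7 (mod 13).
    The inverse of 7 mod 13 is 2 (since 7·2 = 14 = 1·13 + 1), so t ≡ 2·7 = 14 ≡ 1 (mod 13).
    Then x = 0 + 33·1 = 33, valid modulo lcm(33, 13) = 429: x ≡ 33 (mod 429).
Verify: 33 mod 11 = 0 ✓, 33 mod 3 = 0 ✓, 33 mod 13 = 7 ✓.

x ≡ 33 (mod 429).


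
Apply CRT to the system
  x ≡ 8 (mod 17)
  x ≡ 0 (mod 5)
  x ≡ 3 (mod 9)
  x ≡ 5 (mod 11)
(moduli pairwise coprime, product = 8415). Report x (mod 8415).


Product of moduli M = 17 · 5 · 9 · 11 = 8415.
Merge one congruence at a time:
  Start: x ≡ 8 (mod 17).
  Combine with x ≡ 0 (mod 5); new modulus lcm = 85.
    Write x = 8 + 17·t and substitute into x ≡ 0 (mod 5): 17·t ≡ 0 − 8 = -8 (mod 5).
    Reduce coefficients mod 5: 2·t ≡ 2 (mod 5).
    The inverse of 2 mod 5 is 3 (since 2·3 = 6 = 1·5 + 1), so t ≡ 3·2 = 6 ≡ 1 (mod 5).
    Then x = 8 + 17·1 = 25, valid modulo lcm(17, 5) = 85: x ≡ 25 (mod 85).
  Combine with x ≡ 3 (mod 9); new modulus lcm = 765.
    Write x = 25 + 85·t and substitute into x ≡ 3 (mod 9): 85·t ≡ 3 − 25 = -22 (mod 9).
    Reduce coefficients mod 9: 4·t ≡ 5 (mod 9).
    The inverse of 4 mod 9 is 7 (since 4·7 = 28 = 3·9 + 1), so t ≡ 7·5 = 35 ≡ 8 (mod 9).
    Then x = 25 + 85·8 = 705, valid modulo lcm(85, 9) = 765: x ≡ 705 (mod 765).
  Combine with x ≡ 5 (mod 11); new modulus lcm = 8415.
    Write x = 705 + 765·t and substitute into x ≡ 5 (mod 11): 765·t ≡ 5 − 705 = -700 (mod 11).
    Reduce coefficients mod 11: 6·t ≡ 4 (mod 11).
    The inverse of 6 mod 11 is 2 (since 6·2 = 12 = 1·11 + 1), so t ≡ 2·4 = 8 ≡ 8 (mod 11).
    Then x = 705 + 765·8 = 6825, valid modulo lcm(765, 11) = 8415: x ≡ 6825 (mod 8415).
Verify against each original: 6825 mod 17 = 8, 6825 mod 5 = 0, 6825 mod 9 = 3, 6825 mod 11 = 5.

x ≡ 6825 (mod 8415).


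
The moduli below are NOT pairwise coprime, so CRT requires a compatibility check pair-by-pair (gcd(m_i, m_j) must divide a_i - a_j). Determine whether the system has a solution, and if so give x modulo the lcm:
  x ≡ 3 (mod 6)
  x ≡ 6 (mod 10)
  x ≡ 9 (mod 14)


Moduli 6, 10, 14 are not pairwise coprime, so CRT works modulo lcm(m_i) when all pairwise compatibility conditions hold.
Pairwise compatibility: gcd(m_i, m_j) must divide a_i - a_j for every pair.
Merge one congruence at a time:
  Start: x ≡ 3 (mod 6).
  Combine with x ≡ 6 (mod 10): gcd(6, 10) = 2, and 6 - 3 = 3 is NOT divisible by 2.
    ⇒ system is inconsistent (no integer solution).

No solution (the system is inconsistent).


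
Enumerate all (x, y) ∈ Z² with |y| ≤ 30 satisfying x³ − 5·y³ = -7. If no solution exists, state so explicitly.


The equation is x³ - 5y³ = -7. For fixed y, x³ = 5·y³ − 7, so a solution requires the RHS to be a perfect cube.
Strategy: iterate y from -30 to 30, compute RHS = 5·y³ − 7, and check whether it is a (positive or negative) perfect cube.
Check small values of y:
  y = 0: RHS = -7 is not a perfect cube.
  y = 1: RHS = -2 is not a perfect cube.
  y = -1: RHS = -12 is not a perfect cube.
  y = 2: RHS = 33 is not a perfect cube.
  y = -2: RHS = -47 is not a perfect cube.
  y = 3: RHS = 128 is not a perfect cube.
  y = -3: RHS = -142 is not a perfect cube.
Continuing the search up to |y| = 30 finds no solutions either.
No (x, y) in the scanned range satisfies the equation.

No integer solutions with |y| ≤ 30.


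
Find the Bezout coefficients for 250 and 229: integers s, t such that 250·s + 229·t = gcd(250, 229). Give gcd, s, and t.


Euclidean algorithm on (250, 229) — divide until remainder is 0:
  250 = 1 · 229 + 21
  229 = 10 · 21 + 19
  21 = 1 · 19 + 2
  19 = 9 · 2 + 1
  2 = 2 · 1 + 0
gcd(250, 229) = 1.
Track Bezout coefficients alongside the remainders: start with r₀ = 250 = a·1 + b·0 (s = 1, t = 0) and r₁ = 229 = a·0 + b·1 (s = 0, t = 1); each new remainder r_{k+1} = r_{k-1} − q_k·r_k inherits s_{k+1} = s_{k-1} − q_k·s_k, t_{k+1} = t_{k-1} − q_k·t_k, so r_k = a·s_k + b·t_k at every step:
  q = 1: r = 21, s = 1 − 1·0 = 1, t = 0 − 1·1 = -1  (check: 250·1 + 229·(-1) = 21)
  q = 10: r = 19, s = 0 − 10·1 = -10, t = 1 − 10·(-1) = 11  (check: 250·(-10) + 229·11 = 19)
  q = 1: r = 2, s = 1 − 1·(-10) = 11, t = -1 − 1·11 = -12  (check: 250·11 + 229·(-12) = 2)
  q = 9: r = 1, s = -10 − 9·11 = -109, t = 11 − 9·(-12) = 119  (check: 250·(-109) + 229·119 = 1)
The row with r = 1 (the gcd) gives the Bezout coefficients s = -109, t = 119.
Result: 250 · (-109) + 229 · (119) = 1.

gcd(250, 229) = 1; s = -109, t = 119 (check: 250·(-109) + 229·119 = 1).


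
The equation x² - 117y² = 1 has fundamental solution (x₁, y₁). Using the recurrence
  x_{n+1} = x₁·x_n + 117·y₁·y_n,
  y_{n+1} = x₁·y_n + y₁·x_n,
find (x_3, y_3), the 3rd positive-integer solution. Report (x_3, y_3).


Step 1: Find the fundamental solution (x₁, y₁) of x² - 117y² = 1.
  Expand √117 as a continued fraction. a₀ = ⌊√117⌋ = 10; iterate m_{k+1} = d_k·a_k − m_k, d_{k+1} = (117 − m_{k+1}²)/d_k, a_{k+1} = ⌊(a₀ + m_{k+1})/d_{k+1}⌋ (starting m₀ = 0, d₀ = 1), with convergents p_k = a_k·p_{k-1} + p_{k-2}, q_k = a_k·q_{k-1} + q_{k-2} (p₋₁ = 1, q₋₁ = 0):
  k = 0: a₀ = 10; p₀/q₀ = 10/1; p₀² − 117·q₀² = 100 − 117 = -17.
  k = 1: m = 10, d = 17, a = ⌊(10 + 10)/17⌋ = 1; p/q = (1·10 + 1)/(1·1 + 0) = 11/1; p² − 117·q² = 121 − 117 = 4.
  k = 2: m = 7, d = 4, a = ⌊(10 + 7)/4⌋ = 4; p/q = (4·11 + 10)/(4·1 + 1) = 54/5; p² − 117·q² = 2916 − 2925 = -9.
  k = 3: m = 9, d = 9, a = ⌊(10 + 9)/9⌋ = 2; p/q = (2·54 + 11)/(2·5 + 1) = 119/11; p² − 117·q² = 14161 − 14157 = 4.
  k = 4: m = 9, d = 4, a = ⌊(10 + 9)/4⌋ = 4; p/q = (4·119 + 54)/(4·11 + 5) = 530/49; p² − 117·q² = 280900 − 280917 = -17.
  k = 5: m = 7, d = 17, a = ⌊(10 + 7)/17⌋ = 1; p/q = (1·530 + 119)/(1·49 + 11) = 649/60; p² − 117·q² = 421201 − 421200 = 1.
  The first convergent with p² − 117·q² = 1 gives the fundamental solution (x₁, y₁) = (649, 60).
Step 2: Apply the recurrence (x_{n+1}, y_{n+1}) = (x₁x_n + 117y₁y_n, x₁y_n + y₁x_n) repeatedly.
  From (x_1, y_1) = (649, 60): x_2 = 649·649 + 117·60·60 = 842401; y_2 = 649·60 + 60·649 = 77880.
  From (x_2, y_2) = (842401, 77880): x_3 = 649·842401 + 117·60·77880 = 1093435849; y_3 = 649·77880 + 60·842401 = 101088180.
Step 3: Verify x_3² - 117·y_3² = 1195601955878350801 - 1195601955878350800 = 1 (should be 1). ✓

(x_1, y_1) = (649, 60); (x_3, y_3) = (1093435849, 101088180).


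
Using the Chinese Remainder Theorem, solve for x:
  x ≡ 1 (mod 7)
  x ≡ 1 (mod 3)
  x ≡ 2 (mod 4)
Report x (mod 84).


Moduli 7, 3, 4 are pairwise coprime; by CRT there is a unique solution modulo M = 7 · 3 · 4 = 84.
Solve pairwise, accumulating the modulus:
  Start with x ≡ 1 (mod 7).
  Combine with x ≡ 1 (mod 3): since gcd(7, 3) = 1, we get a unique residue mod 21.
    Write x = 1 + 7·t and substitute into x ≡ 1 (mod 3): 7·t ≡ 1 − 1 = 0 (mod 3).
    Reduce coefficients mod 3: 1·t ≡ 0 (mod 3).
    So t ≡ 0 (mod 3).
    Then x = 1 + 7·0 = 1, valid modulo lcm(7, 3) = 21: x ≡ 1 (mod 21).
  Combine with x ≡ 2 (mod 4): since gcd(21, 4) = 1, we get a unique residue mod 84.
    Write x = 1 + 21·t and substitute into x ≡ 2 (mod 4): 21·t ≡ 2 − 1 = 1 (mod 4).
    Reduce coefficients mod 4: 1·t ≡ 1 (mod 4).
    So t ≡ 1 (mod 4).
    Then x = 1 + 21·1 = 22, valid modulo lcm(21, 4) = 84: x ≡ 22 (mod 84).
Verify: 22 mod 7 = 1 ✓, 22 mod 3 = 1 ✓, 22 mod 4 = 2 ✓.

x ≡ 22 (mod 84).


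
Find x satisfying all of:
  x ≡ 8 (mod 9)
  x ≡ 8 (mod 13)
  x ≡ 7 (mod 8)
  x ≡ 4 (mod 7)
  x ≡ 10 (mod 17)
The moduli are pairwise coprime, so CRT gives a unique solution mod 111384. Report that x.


Product of moduli M = 9 · 13 · 8 · 7 · 17 = 111384.
Merge one congruence at a time:
  Start: x ≡ 8 (mod 9).
  Combine with x ≡ 8 (mod 13); new modulus lcm = 117.
    Write x = 8 + 9·t and substitute into x ≡ 8 (mod 13): 9·t ≡ 8 − 8 = 0 (mod 13).
    The inverse of 9 mod 13 is 3 (since 9·3 = 27 = 2·13 + 1), so t ≡ 3·0 = 0 ≡ 0 (mod 13).
    Then x = 8 + 9·0 = 8, valid modulo lcm(9, 13) = 117: x ≡ 8 (mod 117).
  Combine with x ≡ 7 (mod 8); new modulus lcm = 936.
    Write x = 8 + 117·t and substitute into x ≡ 7 (mod 8): 117·t ≡ 7 − 8 = -1 (mod 8).
    Reduce coefficients mod 8: 5·t ≡ 7 (mod 8).
    The inverse of 5 mod 8 is 5 (since 5·5 = 25 = 3·8 + 1), so t ≡ 5·7 = 35 ≡ 3 (mod 8).
    Then x = 8 + 117·3 = 359, valid modulo lcm(117, 8) = 936: x ≡ 359 (mod 936).
  Combine with x ≡ 4 (mod 7); new modulus lcm = 6552.
    Write x = 359 + 936·t and substitute into x ≡ 4 (mod 7): 936·t ≡ 4 − 359 = -355 (mod 7).
    Reduce coefficients mod 7: 5·t ≡ 2 (mod 7).
    The inverse of 5 mod 7 is 3 (since 5·3 = 15 = 2·7 + 1), so t ≡ 3·2 = 6 ≡ 6 (mod 7).
    Then x = 359 + 936·6 = 5975, valid modulo lcm(936, 7) = 6552: x ≡ 5975 (mod 6552).
  Combine with x ≡ 10 (mod 17); new modulus lcm = 111384.
    Write x = 5975 + 6552·t and substitute into x ≡ 10 (mod 17): 6552·t ≡ 10 − 5975 = -5965 (mod 17).
    Reduce coefficients mod 17: 7·t ≡ 2 (mod 17).
    The inverse of 7 mod 17 is 5 (since 7·5 = 35 = 2·17 + 1), so t ≡ 5·2 = 10 ≡ 10 (mod 17).
    Then x = 5975 + 6552·10 = 71495, valid modulo lcm(6552, 17) = 111384: x ≡ 71495 (mod 111384).
Verify against each original: 71495 mod 9 = 8, 71495 mod 13 = 8, 71495 mod 8 = 7, 71495 mod 7 = 4, 71495 mod 17 = 10.

x ≡ 71495 (mod 111384).


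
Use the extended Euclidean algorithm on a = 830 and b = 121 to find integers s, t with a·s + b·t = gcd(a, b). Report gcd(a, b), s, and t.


Euclidean algorithm on (830, 121) — divide until remainder is 0:
  830 = 6 · 121 + 104
  121 = 1 · 104 + 17
  104 = 6 · 17 + 2
  17 = 8 · 2 + 1
  2 = 2 · 1 + 0
gcd(830, 121) = 1.
Track Bezout coefficients alongside the remainders: start with r₀ = 830 = a·1 + b·0 (s = 1, t = 0) and r₁ = 121 = a·0 + b·1 (s = 0, t = 1); each new remainder r_{k+1} = r_{k-1} − q_k·r_k inherits s_{k+1} = s_{k-1} − q_k·s_k, t_{k+1} = t_{k-1} − q_k·t_k, so r_k = a·s_k + b·t_k at every step:
  q = 6: r = 104, s = 1 − 6·0 = 1, t = 0 − 6·1 = -6  (check: 830·1 + 121·(-6) = 104)
  q = 1: r = 17, s = 0 − 1·1 = -1, t = 1 − 1·(-6) = 7  (check: 830·(-1) + 121·7 = 17)
  q = 6: r = 2, s = 1 − 6·(-1) = 7, t = -6 − 6·7 = -48  (check: 830·7 + 121·(-48) = 2)
  q = 8: r = 1, s = -1 − 8·7 = -57, t = 7 − 8·(-48) = 391  (check: 830·(-57) + 121·391 = 1)
The row with r = 1 (the gcd) gives the Bezout coefficients s = -57, t = 391.
Result: 830 · (-57) + 121 · (391) = 1.

gcd(830, 121) = 1; s = -57, t = 391 (check: 830·(-57) + 121·391 = 1).


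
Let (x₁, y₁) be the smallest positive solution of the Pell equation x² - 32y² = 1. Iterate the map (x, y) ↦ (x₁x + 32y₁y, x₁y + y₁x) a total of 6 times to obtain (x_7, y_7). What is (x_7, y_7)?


Step 1: Find the fundamental solution (x₁, y₁) of x² - 32y² = 1.
  Expand √32 as a continued fraction. a₀ = ⌊√32⌋ = 5; iterate m_{k+1} = d_k·a_k − m_k, d_{k+1} = (32 − m_{k+1}²)/d_k, a_{k+1} = ⌊(a₀ + m_{k+1})/d_{k+1}⌋ (starting m₀ = 0, d₀ = 1), with convergents p_k = a_k·p_{k-1} + p_{k-2}, q_k = a_k·q_{k-1} + q_{k-2} (p₋₁ = 1, q₋₁ = 0):
  k = 0: a₀ = 5; p₀/q₀ = 5/1; p₀² − 32·q₀² = 25 − 32 = -7.
  k = 1: m = 5, d = 7, a = ⌊(5 + 5)/7⌋ = 1; p/q = (1·5 + 1)/(1·1 + 0) = 6/1; p² − 32·q² = 36 − 32 = 4.
  k = 2: m = 2, d = 4, a = ⌊(5 + 2)/4⌋ = 1; p/q = (1·6 + 5)/(1·1 + 1) = 11/2; p² − 32·q² = 121 − 128 = -7.
  k = 3: m = 2, d = 7, a = ⌊(5 + 2)/7⌋ = 1; p/q = (1·11 + 6)/(1·2 + 1) = 17/3; p² − 32·q² = 289 − 288 = 1.
  The first convergent with p² − 32·q² = 1 gives the fundamental solution (x₁, y₁) = (17, 3).
Step 2: Apply the recurrence (x_{n+1}, y_{n+1}) = (x₁x_n + 32y₁y_n, x₁y_n + y₁x_n) repeatedly.
  From (x_1, y_1) = (17, 3): x_2 = 17·17 + 32·3·3 = 577; y_2 = 17·3 + 3·17 = 102.
  From (x_2, y_2) = (577, 102): x_3 = 17·577 + 32·3·102 = 19601; y_3 = 17·102 + 3·577 = 3465.
  From (x_3, y_3) = (19601, 3465): x_4 = 17·19601 + 32·3·3465 = 665857; y_4 = 17·3465 + 3·19601 = 117708.
  From (x_4, y_4) = (665857, 117708): x_5 = 17·665857 + 32·3·117708 = 22619537; y_5 = 17·117708 + 3·665857 = 3998607.
  From (x_5, y_5) = (22619537, 3998607): x_6 = 17·22619537 + 32·3·3998607 = 768398401; y_6 = 17·3998607 + 3·22619537 = 135834930.
  From (x_6, y_6) = (768398401, 135834930): x_7 = 17·768398401 + 32·3·135834930 = 26102926097; y_7 = 17·135834930 + 3·768398401 = 4614389013.
Step 3: Verify x_7² - 32·y_7² = 681362750825443653409 - 681362750825443653408 = 1 (should be 1). ✓

(x_1, y_1) = (17, 3); (x_7, y_7) = (26102926097, 4614389013).


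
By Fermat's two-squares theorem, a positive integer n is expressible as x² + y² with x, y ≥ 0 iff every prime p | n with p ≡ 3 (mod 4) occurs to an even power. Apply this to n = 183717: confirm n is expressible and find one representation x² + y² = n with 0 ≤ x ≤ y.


Step 1: Factor n = 183717 = 3^2 · 137 · 149.
Step 2: Check the mod-4 condition on each prime factor: 3 ≡ 3 (mod 4), exponent 2 (must be even); 137 ≡ 1 (mod 4), exponent 1; 149 ≡ 1 (mod 4), exponent 1.
All primes ≡ 3 (mod 4) appear to even exponent (or don't appear), so by the two-squares theorem n IS expressible as a sum of two squares.
Step 3: Build a representation. Group n = k² · m with k = 3 and m = 137 · 149 = 20413 (a product of primes ≡ 1 (mod 4)); a representation of m scales to one of n via (k·x)² + (k·y)² = k²(x² + y²). Each prime p ≡ 1 (mod 4) is itself a sum of two squares; find a² by testing p − a² for a perfect square:
  137: 137 − 1² = 136, 137 − 2² = 133, 137 − 3² = 128, 137 − 4² = 121 = 11² ⇒ 137 = 4² + 11².
  149: 149 − 1² = 148, 149 − 2² = 145, 149 − 3² = 140, 149 − 4² = 133, 149 − 5² = 124, 149 − 6² = 113, 149 − 7² = 100 = 10² ⇒ 149 = 7² + 10².
  Combine using the Brahmagupta–Fibonacci identity (a² + b²)(c² + d²) = (ac − bd)² + (ad + bc)² = (ac + bd)² + (ad − bc)²:
  137 · 149 = 20413: from (4² + 11²)(7² + 10²), take (4·7 − 11·10, 4·10 + 11·7) = (28 − 110, 40 + 77) = (-82, 117); dropping signs (only squares matter) gives (82, 117); check 82² + 117² = 6724 + 13689 = 20413 ✓.
  Scale by k = 3: (3·82, 3·117) = (246, 351).
Step 4: Order so x ≤ y and verify: 246² + 351² = 60516 + 123201 = 183717 = n. ✓

n = 183717 = 246² + 351² (one valid representation with x ≤ y).


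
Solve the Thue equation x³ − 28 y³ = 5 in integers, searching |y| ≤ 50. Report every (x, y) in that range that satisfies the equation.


The equation is x³ - 28y³ = 5. For fixed y, x³ = 28·y³ + 5, so a solution requires the RHS to be a perfect cube.
Strategy: iterate y from -50 to 50, compute RHS = 28·y³ + 5, and check whether it is a (positive or negative) perfect cube.
Check small values of y:
  y = 0: RHS = 5 is not a perfect cube.
  y = 1: RHS = 33 is not a perfect cube.
  y = -1: RHS = -23 is not a perfect cube.
  y = 2: RHS = 229 is not a perfect cube.
  y = -2: RHS = -219 is not a perfect cube.
  y = 3: RHS = 761 is not a perfect cube.
  y = -3: RHS = -751 is not a perfect cube.
Continuing the search up to |y| = 50 finds no solutions either.
No (x, y) in the scanned range satisfies the equation.

No integer solutions with |y| ≤ 50.


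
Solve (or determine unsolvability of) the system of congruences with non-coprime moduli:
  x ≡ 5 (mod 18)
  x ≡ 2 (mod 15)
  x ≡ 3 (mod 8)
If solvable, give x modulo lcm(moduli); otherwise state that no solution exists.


Moduli 18, 15, 8 are not pairwise coprime, so CRT works modulo lcm(m_i) when all pairwise compatibility conditions hold.
Pairwise compatibility: gcd(m_i, m_j) must divide a_i - a_j for every pair.
Merge one congruence at a time:
  Start: x ≡ 5 (mod 18).
  Combine with x ≡ 2 (mod 15): gcd(18, 15) = 3; 2 - 5 = -3, which IS divisible by 3, so compatible.
    Write x = 5 + 18·t and substitute into x ≡ 2 (mod 15): 18·t ≡ 2 − 5 = -3 (mod 15).
    Divide the congruence (and modulus) by g = 3: 6·t ≡ -1 (mod 5).
    Reduce coefficients mod 5: 1·t ≡ 4 (mod 5).
    So t ≡ 4 (mod 5).
    Then x = 5 + 18·4 = 77, valid modulo lcm(18, 15) = 90: x ≡ 77 (mod 90).
  Combine with x ≡ 3 (mod 8): gcd(90, 8) = 2; 3 - 77 = -74, which IS divisible by 2, so compatible.
    Write x = 77 + 90·t and substitute into x ≡ 3 (mod 8): 90·t ≡ 3 − 77 = -74 (mod 8).
    Divide the congruence (and modulus) by g = 2: 45·t ≡ -37 (mod 4).
    Reduce coefficients mod 4: 1·t ≡ 3 (mod 4).
    So t ≡ 3 (mod 4).
    Then x = 77 + 90·3 = 347, valid modulo lcm(90, 8) = 360: x ≡ 347 (mod 360).
Verify: 347 mod 18 = 5, 347 mod 15 = 2, 347 mod 8 = 3.

x ≡ 347 (mod 360).


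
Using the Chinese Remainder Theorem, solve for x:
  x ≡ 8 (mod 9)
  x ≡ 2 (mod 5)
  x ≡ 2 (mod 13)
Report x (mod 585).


Moduli 9, 5, 13 are pairwise coprime; by CRT there is a unique solution modulo M = 9 · 5 · 13 = 585.
Solve pairwise, accumulating the modulus:
  Start with x ≡ 8 (mod 9).
  Combine with x ≡ 2 (mod 5): since gcd(9, 5) = 1, we get a unique residue mod 45.
    Write x = 8 + 9·t and substitute into x ≡ 2 (mod 5): 9·t ≡ 2 − 8 = -6 (mod 5).
    Reduce coefficients mod 5: 4·t ≡ 4 (mod 5).
    The inverse of 4 mod 5 is 4 (since 4·4 = 16 = 3·5 + 1), so t ≡ 4·4 = 16 ≡ 1 (mod 5).
    Then x = 8 + 9·1 = 17, valid modulo lcm(9, 5) = 45: x ≡ 17 (mod 45).
  Combine with x ≡ 2 (mod 13): since gcd(45, 13) = 1, we get a unique residue mod 585.
    Write x = 17 + 45·t and substitute into x ≡ 2 (mod 13): 45·t ≡ 2 − 17 = -15 (mod 13).
    Reduce coefficients mod 13: 6·t ≡ 11 (mod 13).
    The inverse of 6 mod 13 is 11 (since 6·11 = 66 = 5·13 + 1), so t ≡ 11·11 = 121 ≡ 4 (mod 13).
    Then x = 17 + 45·4 = 197, valid modulo lcm(45, 13) = 585: x ≡ 197 (mod 585).
Verify: 197 mod 9 = 8 ✓, 197 mod 5 = 2 ✓, 197 mod 13 = 2 ✓.

x ≡ 197 (mod 585).


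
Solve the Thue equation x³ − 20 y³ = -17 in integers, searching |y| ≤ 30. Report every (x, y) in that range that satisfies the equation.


The equation is x³ - 20y³ = -17. For fixed y, x³ = 20·y³ − 17, so a solution requires the RHS to be a perfect cube.
Strategy: iterate y from -30 to 30, compute RHS = 20·y³ − 17, and check whether it is a (positive or negative) perfect cube.
Check small values of y:
  y = 0: RHS = -17 is not a perfect cube.
  y = 1: RHS = 3 is not a perfect cube.
  y = -1: RHS = -37 is not a perfect cube.
  y = 2: RHS = 143 is not a perfect cube.
  y = -2: RHS = -177 is not a perfect cube.
  y = 3: RHS = 523 is not a perfect cube.
  y = -3: RHS = -557 is not a perfect cube.
Continuing the search up to |y| = 30 finds no solutions either.
No (x, y) in the scanned range satisfies the equation.

No integer solutions with |y| ≤ 30.


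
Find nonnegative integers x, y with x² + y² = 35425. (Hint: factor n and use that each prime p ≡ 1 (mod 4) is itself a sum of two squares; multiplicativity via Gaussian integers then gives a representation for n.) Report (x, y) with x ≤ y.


Step 1: Factor n = 35425 = 5^2 · 13 · 109.
Step 2: Check the mod-4 condition on each prime factor: 5 ≡ 1 (mod 4), exponent 2; 13 ≡ 1 (mod 4), exponent 1; 109 ≡ 1 (mod 4), exponent 1.
All primes ≡ 3 (mod 4) appear to even exponent (or don't appear), so by the two-squares theorem n IS expressible as a sum of two squares.
Step 3: Build a representation. Group n = k² · m with k = 5 and m = 13 · 109 = 1417 (a product of primes ≡ 1 (mod 4)); a representation of m scales to one of n via (k·x)² + (k·y)² = k²(x² + y²). Each prime p ≡ 1 (mod 4) is itself a sum of two squares; find a² by testing p − a² for a perfect square:
  13: 13 − 1² = 12, 13 − 2² = 9 = 3² ⇒ 13 = 2² + 3².
  109: 109 − 1² = 108, 109 − 2² = 105, 109 − 3² = 100 = 10² ⇒ 109 = 3² + 10².
  Combine using the Brahmagupta–Fibonacci identity (a² + b²)(c² + d²) = (ac − bd)² + (ad + bc)² = (ac + bd)² + (ad − bc)²:
  13 · 109 = 1417: from (2² + 3²)(3² + 10²), take (2·3 − 3·10, 2·10 + 3·3) = (6 − 30, 20 + 9) = (-24, 29); dropping signs (only squares matter) gives (24, 29); check 24² + 29² = 576 + 841 = 1417 ✓.
  Scale by k = 5: (5·24, 5·29) = (120, 145).
Step 4: Order so x ≤ y and verify: 120² + 145² = 14400 + 21025 = 35425 = n. ✓

n = 35425 = 120² + 145² (one valid representation with x ≤ y).


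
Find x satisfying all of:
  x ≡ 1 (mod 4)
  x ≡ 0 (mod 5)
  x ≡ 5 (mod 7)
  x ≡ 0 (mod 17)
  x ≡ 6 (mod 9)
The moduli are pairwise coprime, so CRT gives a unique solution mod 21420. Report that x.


Product of moduli M = 4 · 5 · 7 · 17 · 9 = 21420.
Merge one congruence at a time:
  Start: x ≡ 1 (mod 4).
  Combine with x ≡ 0 (mod 5); new modulus lcm = 20.
    Write x = 1 + 4·t and substitute into x ≡ 0 (mod 5): 4·t ≡ 0 − 1 = -1 (mod 5).
    Reduce coefficients mod 5: 4·t ≡ 4 (mod 5).
    The inverse of 4 mod 5 is 4 (since 4·4 = 16 = 3·5 + 1), so t ≡ 4·4 = 16 ≡ 1 (mod 5).
    Then x = 1 + 4·1 = 5, valid modulo lcm(4, 5) = 20: x ≡ 5 (mod 20).
  Combine with x ≡ 5 (mod 7); new modulus lcm = 140.
    Write x = 5 + 20·t and substitute into x ≡ 5 (mod 7): 20·t ≡ 5 − 5 = 0 (mod 7).
    Reduce coefficients mod 7: 6·t ≡ 0 (mod 7).
    The inverse of 6 mod 7 is 6 (since 6·6 = 36 = 5·7 + 1), so t ≡ 6·0 = 0 ≡ 0 (mod 7).
    Then x = 5 + 20·0 = 5, valid modulo lcm(20, 7) = 140: x ≡ 5 (mod 140).
  Combine with x ≡ 0 (mod 17); new modulus lcm = 2380.
    Write x = 5 + 140·t and substitute into x ≡ 0 (mod 17): 140·t ≡ 0 − 5 = -5 (mod 17).
    Reduce coefficients mod 17: 4·t ≡ 12 (mod 17).
    The inverse of 4 mod 17 is 13 (since 4·13 = 52 = 3·17 + 1), so t ≡ 13·12 = 156 ≡ 3 (mod 17).
    Then x = 5 + 140·3 = 425, valid modulo lcm(140, 17) = 2380: x ≡ 425 (mod 2380).
  Combine with x ≡ 6 (mod 9); new modulus lcm = 21420.
    Write x = 425 + 2380·t and substitute into x ≡ 6 (mod 9): 2380·t ≡ 6 − 425 = -419 (mod 9).
    Reduce coefficients mod 9: 4·t ≡ 4 (mod 9).
    The inverse of 4 mod 9 is 7 (since 4·7 = 28 = 3·9 + 1), so t ≡ 7·4 = 28 ≡ 1 (mod 9).
    Then x = 425 + 2380·1 = 2805, valid modulo lcm(2380, 9) = 21420: x ≡ 2805 (mod 21420).
Verify against each original: 2805 mod 4 = 1, 2805 mod 5 = 0, 2805 mod 7 = 5, 2805 mod 17 = 0, 2805 mod 9 = 6.

x ≡ 2805 (mod 21420).


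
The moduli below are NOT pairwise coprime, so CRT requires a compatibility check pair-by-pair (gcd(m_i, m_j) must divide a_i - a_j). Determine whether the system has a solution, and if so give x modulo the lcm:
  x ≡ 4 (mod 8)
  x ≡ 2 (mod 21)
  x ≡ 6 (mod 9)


Moduli 8, 21, 9 are not pairwise coprime, so CRT works modulo lcm(m_i) when all pairwise compatibility conditions hold.
Pairwise compatibility: gcd(m_i, m_j) must divide a_i - a_j for every pair.
Merge one congruence at a time:
  Start: x ≡ 4 (mod 8).
  Combine with x ≡ 2 (mod 21): gcd(8, 21) = 1; 2 - 4 = -2, which IS divisible by 1, so compatible.
    Write x = 4 + 8·t and substitute into x ≡ 2 (mod 21): 8·t ≡ 2 − 4 = -2 (mod 21).
    Reduce coefficients mod 21: 8·t ≡ 19 (mod 21).
    The inverse of 8 mod 21 is 8 (since 8·8 = 64 = 3·21 + 1), so t ≡ 8·19 = 152 ≡ 5 (mod 21).
    Then x = 4 + 8·5 = 44, valid modulo lcm(8, 21) = 168: x ≡ 44 (mod 168).
  Combine with x ≡ 6 (mod 9): gcd(168, 9) = 3, and 6 - 44 = -38 is NOT divisible by 3.
    ⇒ system is inconsistent (no integer solution).

No solution (the system is inconsistent).


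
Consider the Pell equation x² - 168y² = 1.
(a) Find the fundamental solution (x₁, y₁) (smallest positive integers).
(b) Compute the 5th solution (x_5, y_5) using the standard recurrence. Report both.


Step 1: Find the fundamental solution (x₁, y₁) of x² - 168y² = 1.
  Expand √168 as a continued fraction. a₀ = ⌊√168⌋ = 12; iterate m_{k+1} = d_k·a_k − m_k, d_{k+1} = (168 − m_{k+1}²)/d_k, a_{k+1} = ⌊(a₀ + m_{k+1})/d_{k+1}⌋ (starting m₀ = 0, d₀ = 1), with convergents p_k = a_k·p_{k-1} + p_{k-2}, q_k = a_k·q_{k-1} + q_{k-2} (p₋₁ = 1, q₋₁ = 0):
  k = 0: a₀ = 12; p₀/q₀ = 12/1; p₀² − 168·q₀² = 144 − 168 = -24.
  k = 1: m = 12, d = 24, a = ⌊(12 + 12)/24⌋ = 1; p/q = (1·12 + 1)/(1·1 + 0) = 13/1; p² − 168·q² = 169 − 168 = 1.
  The first convergent with p² − 168·q² = 1 gives the fundamental solution (x₁, y₁) = (13, 1).
Step 2: Apply the recurrence (x_{n+1}, y_{n+1}) = (x₁x_n + 168y₁y_n, x₁y_n + y₁x_n) repeatedly.
  From (x_1, y_1) = (13, 1): x_2 = 13·13 + 168·1·1 = 337; y_2 = 13·1 + 1·13 = 26.
  From (x_2, y_2) = (337, 26): x_3 = 13·337 + 168·1·26 = 8749; y_3 = 13·26 + 1·337 = 675.
  From (x_3, y_3) = (8749, 675): x_4 = 13·8749 + 168·1·675 = 227137; y_4 = 13·675 + 1·8749 = 17524.
  From (x_4, y_4) = (227137, 17524): x_5 = 13·227137 + 168·1·17524 = 5896813; y_5 = 13·17524 + 1·227137 = 454949.
Step 3: Verify x_5² - 168·y_5² = 34772403556969 - 34772403556968 = 1 (should be 1). ✓

(x_1, y_1) = (13, 1); (x_5, y_5) = (5896813, 454949).


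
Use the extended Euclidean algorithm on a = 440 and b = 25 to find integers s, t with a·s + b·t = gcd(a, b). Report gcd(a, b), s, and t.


Euclidean algorithm on (440, 25) — divide until remainder is 0:
  440 = 17 · 25 + 15
  25 = 1 · 15 + 10
  15 = 1 · 10 + 5
  10 = 2 · 5 + 0
gcd(440, 25) = 5.
Track Bezout coefficients alongside the remainders: start with r₀ = 440 = a·1 + b·0 (s = 1, t = 0) and r₁ = 25 = a·0 + b·1 (s = 0, t = 1); each new remainder r_{k+1} = r_{k-1} − q_k·r_k inherits s_{k+1} = s_{k-1} − q_k·s_k, t_{k+1} = t_{k-1} − q_k·t_k, so r_k = a·s_k + b·t_k at every step:
  q = 17: r = 15, s = 1 − 17·0 = 1, t = 0 − 17·1 = -17  (check: 440·1 + 25·(-17) = 15)
  q = 1: r = 10, s = 0 − 1·1 = -1, t = 1 − 1·(-17) = 18  (check: 440·(-1) + 25·18 = 10)
  q = 1: r = 5, s = 1 − 1·(-1) = 2, t = -17 − 1·18 = -35  (check: 440·2 + 25·(-35) = 5)
The row with r = 5 (the gcd) gives the Bezout coefficients s = 2, t = -35.
Result: 440 · (2) + 25 · (-35) = 5.

gcd(440, 25) = 5; s = 2, t = -35 (check: 440·2 + 25·(-35) = 5).
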